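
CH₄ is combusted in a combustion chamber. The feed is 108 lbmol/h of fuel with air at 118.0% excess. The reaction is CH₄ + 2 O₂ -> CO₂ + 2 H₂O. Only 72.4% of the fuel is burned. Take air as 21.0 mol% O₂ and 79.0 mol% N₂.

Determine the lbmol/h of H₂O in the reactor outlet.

156 lbmol/h

Stoichiometric O₂ = 2 × 108 = 216 lbmol/h; O₂ fed = 216 × 2.180 = 470.9 lbmol/h.
N₂ fed = 470.9 × 79/21 = 1771 lbmol/h.
Fuel reacted = 0.724 × 108 → ξ = 78.19 lbmol/h.
Outlet (n = n₀ + ν ξ):
  CH₄: 108 − 1(78.19) = 29.81
  O₂: 470.9 − 2(78.19) = 314.5
  N₂: 1771 (inert)
  CO₂: 0 + 1(78.19) = 78.19
  H₂O: 0 + 2(78.19) = 156.4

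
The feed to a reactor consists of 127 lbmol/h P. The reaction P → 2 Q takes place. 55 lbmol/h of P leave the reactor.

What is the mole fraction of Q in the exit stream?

For P: n = n₀ − 1ξ → 55 = 127 − 1ξ, giving ξ = 72 lbmol/h.
Outlet amounts (n = n₀ + ν ξ):
  P: 127 − 1(72) = 55
  Q: 0 + 2(72) = 144
Total out = 199 lbmol/h; y_Q = 144 / 199 = 0.7236.

0.724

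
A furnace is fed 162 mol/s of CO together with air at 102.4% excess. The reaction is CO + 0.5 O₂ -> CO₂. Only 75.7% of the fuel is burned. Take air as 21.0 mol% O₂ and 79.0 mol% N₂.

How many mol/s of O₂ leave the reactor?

103 mol/s

Stoichiometric O₂ = 0.5 × 162 = 81 mol/s; O₂ fed = 81 × 2.024 = 163.9 mol/s.
N₂ fed = 163.9 × 79/21 = 616.7 mol/s.
Fuel reacted = 0.757 × 162 → ξ = 122.6 mol/s.
Outlet (n = n₀ + ν ξ):
  CO: 162 − 1(122.6) = 39.37
  O₂: 163.9 − 0.5(122.6) = 102.6
  N₂: 616.7 (inert)
  CO₂: 0 + 1(122.6) = 122.6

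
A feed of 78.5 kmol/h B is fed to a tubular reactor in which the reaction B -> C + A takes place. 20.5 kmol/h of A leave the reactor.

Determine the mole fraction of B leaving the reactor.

0.586

For A: n = n₀ + 1ξ → 20.5 = 0 + 1ξ, giving ξ = 20.5 kmol/h.
Outlet amounts (n = n₀ + ν ξ):
  B: 78.5 − 1(20.5) = 58
  C: 0 + 1(20.5) = 20.5
  A: 0 + 1(20.5) = 20.5
Total out = 99 kmol/h; y_B = 58 / 99 = 0.5859.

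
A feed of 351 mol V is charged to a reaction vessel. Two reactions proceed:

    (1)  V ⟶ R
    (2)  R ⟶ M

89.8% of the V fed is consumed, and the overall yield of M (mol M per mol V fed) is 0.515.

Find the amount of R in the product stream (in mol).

Conversion of V: V consumed = 1ξ₁ = 0.898 × 351 → ξ₁ = 315.2 mol.
Yield of M: 1ξ₂ / 351 = 0.515 → ξ₂ = 180.8 mol.
Outlet amounts (n = n₀ + Σ ν·ξ):
  V: 351 − 1(315.2) = 35.8
  R: 0 + 1(315.2) − 1(180.8) = 134.4
  M: 0 + 1(180.8) = 180.8

134 mol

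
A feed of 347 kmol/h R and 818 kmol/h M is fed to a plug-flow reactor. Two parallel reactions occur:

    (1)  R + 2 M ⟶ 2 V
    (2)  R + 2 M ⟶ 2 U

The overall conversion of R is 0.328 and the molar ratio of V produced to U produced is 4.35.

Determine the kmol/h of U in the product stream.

Conversion of R: R consumed = 0.328 × 347 = 113.8 kmol/h = 1ξ₁ + 1ξ₂.
Selectivity: 2ξ₁ / (2ξ₂) = 4.35 → ξ₁ = 4.35 ξ₂.
Substitute: (1·4.35 + 1) ξ₂ = 113.8 → ξ₂ = 21.27 kmol/h, ξ₁ = 92.54 kmol/h.
Outlet amounts (n = n₀ + Σ ν·ξ):
  R: 347 − 1(92.54) − 1(21.27) = 233.2
  M: 818 − 2(92.54) − 2(21.27) = 590.4
  V: 0 + 2(92.54) = 185.1
  U: 0 + 2(21.27) = 42.55

42.5 kmol/h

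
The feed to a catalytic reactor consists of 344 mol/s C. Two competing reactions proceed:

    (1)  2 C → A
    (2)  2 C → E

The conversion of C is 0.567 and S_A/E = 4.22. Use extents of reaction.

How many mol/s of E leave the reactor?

18.7 mol/s

Conversion of C: C consumed = 0.567 × 344 = 195 mol/s = 2ξ₁ + 2ξ₂.
Selectivity: 1ξ₁ / (1ξ₂) = 4.22 → ξ₁ = 4.22 ξ₂.
Substitute: (2·4.22 + 2) ξ₂ = 195 → ξ₂ = 18.68 mol/s, ξ₁ = 78.84 mol/s.
Outlet amounts (n = n₀ + Σ ν·ξ):
  C: 344 − 2(78.84) − 2(18.68) = 149
  A: 0 + 1(78.84) = 78.84
  E: 0 + 1(18.68) = 18.68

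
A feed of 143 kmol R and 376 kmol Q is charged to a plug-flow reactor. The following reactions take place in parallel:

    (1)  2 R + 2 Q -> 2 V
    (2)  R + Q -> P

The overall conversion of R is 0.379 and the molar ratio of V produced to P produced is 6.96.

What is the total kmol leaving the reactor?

Conversion of R: R consumed = 0.379 × 143 = 54.2 kmol = 2ξ₁ + 1ξ₂.
Selectivity: 2ξ₁ / (1ξ₂) = 6.96 → ξ₁ = 3.48 ξ₂.
Substitute: (2·3.48 + 1) ξ₂ = 54.2 → ξ₂ = 6.809 kmol, ξ₁ = 23.69 kmol.
Outlet amounts (n = n₀ + Σ ν·ξ):
  R: 143 − 2(23.69) − 1(6.809) = 88.8
  Q: 376 − 2(23.69) − 1(6.809) = 321.8
  V: 0 + 2(23.69) = 47.39
  P: 0 + 1(6.809) = 6.809
Total out = 88.8 + 321.8 + 47.39 + 6.809 = 464.8 kmol.

465 kmol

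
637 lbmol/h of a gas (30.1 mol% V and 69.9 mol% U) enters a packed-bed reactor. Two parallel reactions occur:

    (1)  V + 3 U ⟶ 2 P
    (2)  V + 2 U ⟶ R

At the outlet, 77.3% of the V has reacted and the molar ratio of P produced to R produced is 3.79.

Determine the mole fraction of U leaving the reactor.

Conversion of V: V consumed = 0.773 × 191.7 = 148.2 lbmol/h = 1ξ₁ + 1ξ₂.
Selectivity: 2ξ₁ / (1ξ₂) = 3.79 → ξ₁ = 1.895 ξ₂.
Substitute: (1·1.895 + 1) ξ₂ = 148.2 → ξ₂ = 51.2 lbmol/h, ξ₁ = 97.02 lbmol/h.
Outlet amounts (n = n₀ + Σ ν·ξ):
  V: 191.7 − 1(97.02) − 1(51.2) = 43.52
  U: 445.3 − 3(97.02) − 2(51.2) = 51.82
  P: 0 + 2(97.02) = 194
  R: 0 + 1(51.2) = 51.2
Total out = 340.6 lbmol/h; y_U = 51.82 / 340.6 = 0.1522.

0.152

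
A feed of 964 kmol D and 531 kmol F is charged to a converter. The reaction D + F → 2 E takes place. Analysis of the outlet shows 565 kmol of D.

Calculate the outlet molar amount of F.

For D: n = n₀ − 1ξ → 565 = 964 − 1ξ, giving ξ = 399 kmol.
Outlet amounts (n = n₀ + ν ξ):
  D: 964 − 1(399) = 565
  F: 531 − 1(399) = 132
  E: 0 + 2(399) = 798

132 kmol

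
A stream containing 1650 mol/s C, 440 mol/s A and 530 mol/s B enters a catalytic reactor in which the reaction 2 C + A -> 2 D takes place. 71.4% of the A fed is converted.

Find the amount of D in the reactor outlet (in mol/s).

A reacted = 0.714 × 440 = 314.2 mol/s; ν_A = −1, so ξ = 314.2/1 = 314.2 mol/s.
Outlet amounts (n = n₀ + ν ξ):
  C: 1650 − 2(314.2) = 1022
  A: 440 − 1(314.2) = 125.8
  D: 0 + 2(314.2) = 628.3
  B: 530 (inert)

628 mol/s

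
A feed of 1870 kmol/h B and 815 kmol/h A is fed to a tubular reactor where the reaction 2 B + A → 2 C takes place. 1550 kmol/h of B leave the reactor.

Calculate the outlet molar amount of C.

For B: n = n₀ − 2ξ → 1550 = 1870 − 2ξ, giving ξ = 160 kmol/h.
Outlet amounts (n = n₀ + ν ξ):
  B: 1870 − 2(160) = 1550
  A: 815 − 1(160) = 655
  C: 0 + 2(160) = 320

320 kmol/h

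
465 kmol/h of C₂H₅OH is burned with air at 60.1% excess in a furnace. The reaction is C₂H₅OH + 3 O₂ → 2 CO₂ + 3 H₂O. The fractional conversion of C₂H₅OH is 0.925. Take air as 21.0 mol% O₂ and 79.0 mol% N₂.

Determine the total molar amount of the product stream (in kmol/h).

11500 kmol/h

Stoichiometric O₂ = 3 × 465 = 1395 kmol/h; O₂ fed = 1395 × 1.601 = 2233 kmol/h.
N₂ fed = 2233 × 79/21 = 8402 kmol/h.
Fuel reacted = 0.925 × 465 → ξ = 430.1 kmol/h.
Outlet (n = n₀ + ν ξ):
  C₂H₅OH: 465 − 1(430.1) = 34.88
  O₂: 2233 − 3(430.1) = 943
  N₂: 8402 (inert)
  CO₂: 0 + 2(430.1) = 860.2
  H₂O: 0 + 3(430.1) = 1290
Total out = 34.88 + 943 + 8402 + 860.2 + 1290 = 11530 kmol/h.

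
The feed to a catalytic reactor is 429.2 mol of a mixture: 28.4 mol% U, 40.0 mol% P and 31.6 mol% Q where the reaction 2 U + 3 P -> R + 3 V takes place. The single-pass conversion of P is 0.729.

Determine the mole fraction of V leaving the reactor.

0.323

P reacted = 0.729 × 171.7 = 125.2 mol; ν_P = −3, so ξ = 125.2/3 = 41.72 mol.
Outlet amounts (n = n₀ + ν ξ):
  U: 121.9 − 2(41.72) = 38.46
  P: 171.7 − 3(41.72) = 46.53
  R: 0 + 1(41.72) = 41.72
  V: 0 + 3(41.72) = 125.2
  Q: 135.6 (inert)
Total out = 387.5 mol; y_V = 125.2 / 387.5 = 0.323.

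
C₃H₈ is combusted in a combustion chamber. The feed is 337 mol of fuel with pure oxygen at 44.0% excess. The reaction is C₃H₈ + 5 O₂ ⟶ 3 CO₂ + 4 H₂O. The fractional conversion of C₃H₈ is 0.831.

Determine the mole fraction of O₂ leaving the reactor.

0.337

Stoichiometric O₂ = 5 × 337 = 1685 mol; O₂ fed = 1685 × 1.440 = 2426 mol.
Fuel reacted = 0.831 × 337 → ξ = 280 mol.
Outlet (n = n₀ + ν ξ):
  C₃H₈: 337 − 1(280) = 56.95
  O₂: 2426 − 5(280) = 1026
  CO₂: 0 + 3(280) = 840.1
  H₂O: 0 + 4(280) = 1120
Total out = 3043 mol; y_O₂ = 1026 / 3043 = 0.3372.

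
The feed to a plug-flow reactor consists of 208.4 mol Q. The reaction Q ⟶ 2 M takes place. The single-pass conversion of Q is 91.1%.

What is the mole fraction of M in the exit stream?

0.953

Q reacted = 0.911 × 208.4 = 189.9 mol; ν_Q = −1, so ξ = 189.9/1 = 189.9 mol.
Outlet amounts (n = n₀ + ν ξ):
  Q: 208.4 − 1(189.9) = 18.55
  M: 0 + 2(189.9) = 379.7
Total out = 398.3 mol; y_M = 379.7 / 398.3 = 0.9534.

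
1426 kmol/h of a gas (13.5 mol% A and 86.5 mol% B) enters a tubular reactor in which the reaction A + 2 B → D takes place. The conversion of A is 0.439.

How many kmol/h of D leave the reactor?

84.5 kmol/h

A reacted = 0.439 × 192.5 = 84.51 kmol/h; ν_A = −1, so ξ = 84.51/1 = 84.51 kmol/h.
Outlet amounts (n = n₀ + ν ξ):
  A: 192.5 − 1(84.51) = 108
  B: 1233 − 2(84.51) = 1064
  D: 0 + 1(84.51) = 84.51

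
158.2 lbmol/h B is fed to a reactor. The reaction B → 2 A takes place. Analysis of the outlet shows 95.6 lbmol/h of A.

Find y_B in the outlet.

For A: n = n₀ + 2ξ → 95.6 = 0 + 2ξ, giving ξ = 47.8 lbmol/h.
Outlet amounts (n = n₀ + ν ξ):
  B: 158.2 − 1(47.8) = 110.4
  A: 0 + 2(47.8) = 95.6
Total out = 206 lbmol/h; y_B = 110.4 / 206 = 0.5359.

0.536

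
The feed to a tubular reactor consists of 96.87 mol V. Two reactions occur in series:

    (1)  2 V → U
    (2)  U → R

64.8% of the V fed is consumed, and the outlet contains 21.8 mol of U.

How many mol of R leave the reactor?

Conversion of V: V consumed = 2ξ₁ = 0.648 × 96.87 → ξ₁ = 31.39 mol.
U balance: n_U = 0 + 1ξ₁ − 1ξ₂ = 21.8 → ξ₂ = (1·31.39 − 21.8)/1 = 9.586 mol.
Outlet amounts (n = n₀ + Σ ν·ξ):
  V: 96.87 − 2(31.39) = 34.1
  U: 0 + 1(31.39) − 1(9.586) = 21.8
  R: 0 + 1(9.586) = 9.586

9.59 mol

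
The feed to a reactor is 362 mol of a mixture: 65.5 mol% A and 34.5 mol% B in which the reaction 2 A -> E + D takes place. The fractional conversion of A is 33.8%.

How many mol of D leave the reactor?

40.1 mol

A reacted = 0.338 × 237.1 = 80.14 mol; ν_A = −2, so ξ = 80.14/2 = 40.07 mol.
Outlet amounts (n = n₀ + ν ξ):
  A: 237.1 − 2(40.07) = 157
  E: 0 + 1(40.07) = 40.07
  D: 0 + 1(40.07) = 40.07
  B: 124.9 (inert)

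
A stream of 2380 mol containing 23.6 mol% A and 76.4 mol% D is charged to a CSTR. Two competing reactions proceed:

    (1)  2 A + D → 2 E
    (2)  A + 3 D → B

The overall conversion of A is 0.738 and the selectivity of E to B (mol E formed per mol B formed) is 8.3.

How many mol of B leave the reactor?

Conversion of A: A consumed = 0.738 × 561.7 = 414.5 mol = 2ξ₁ + 1ξ₂.
Selectivity: 2ξ₁ / (1ξ₂) = 8.3 → ξ₁ = 4.15 ξ₂.
Substitute: (2·4.15 + 1) ξ₂ = 414.5 → ξ₂ = 44.57 mol, ξ₁ = 185 mol.
Outlet amounts (n = n₀ + Σ ν·ξ):
  A: 561.7 − 2(185) − 1(44.57) = 147.2
  D: 1818 − 1(185) − 3(44.57) = 1500
  E: 0 + 2(185) = 369.9
  B: 0 + 1(44.57) = 44.57

44.6 mol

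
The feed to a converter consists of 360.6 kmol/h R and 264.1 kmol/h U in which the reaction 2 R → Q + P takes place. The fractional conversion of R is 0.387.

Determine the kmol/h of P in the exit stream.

R reacted = 0.387 × 360.6 = 139.6 kmol/h; ν_R = −2, so ξ = 139.6/2 = 69.78 kmol/h.
Outlet amounts (n = n₀ + ν ξ):
  R: 360.6 − 2(69.78) = 221
  Q: 0 + 1(69.78) = 69.78
  P: 0 + 1(69.78) = 69.78
  U: 264.1 (inert)

69.8 kmol/h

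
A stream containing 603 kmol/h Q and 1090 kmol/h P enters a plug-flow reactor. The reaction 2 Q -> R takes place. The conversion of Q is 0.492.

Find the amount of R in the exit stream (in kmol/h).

148 kmol/h

Q reacted = 0.492 × 603 = 296.7 kmol/h; ν_Q = −2, so ξ = 296.7/2 = 148.3 kmol/h.
Outlet amounts (n = n₀ + ν ξ):
  Q: 603 − 2(148.3) = 306.3
  R: 0 + 1(148.3) = 148.3
  P: 1090 (inert)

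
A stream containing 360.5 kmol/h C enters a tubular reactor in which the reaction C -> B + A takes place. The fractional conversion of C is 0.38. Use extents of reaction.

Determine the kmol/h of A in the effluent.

C reacted = 0.38 × 360.5 = 137 kmol/h; ν_C = −1, so ξ = 137/1 = 137 kmol/h.
Outlet amounts (n = n₀ + ν ξ):
  C: 360.5 − 1(137) = 223.5
  B: 0 + 1(137) = 137
  A: 0 + 1(137) = 137

137 kmol/h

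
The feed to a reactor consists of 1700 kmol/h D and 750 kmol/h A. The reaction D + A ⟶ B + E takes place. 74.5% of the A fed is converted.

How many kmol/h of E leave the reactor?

559 kmol/h

A reacted = 0.745 × 750 = 558.8 kmol/h; ν_A = −1, so ξ = 558.8/1 = 558.8 kmol/h.
Outlet amounts (n = n₀ + ν ξ):
  D: 1700 − 1(558.8) = 1141
  A: 750 − 1(558.8) = 191.2
  B: 0 + 1(558.8) = 558.8
  E: 0 + 1(558.8) = 558.8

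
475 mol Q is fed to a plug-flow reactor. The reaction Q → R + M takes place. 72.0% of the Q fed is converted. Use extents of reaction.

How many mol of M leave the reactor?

Q reacted = 0.72 × 475 = 342 mol; ν_Q = −1, so ξ = 342/1 = 342 mol.
Outlet amounts (n = n₀ + ν ξ):
  Q: 475 − 1(342) = 133
  R: 0 + 1(342) = 342
  M: 0 + 1(342) = 342

342 mol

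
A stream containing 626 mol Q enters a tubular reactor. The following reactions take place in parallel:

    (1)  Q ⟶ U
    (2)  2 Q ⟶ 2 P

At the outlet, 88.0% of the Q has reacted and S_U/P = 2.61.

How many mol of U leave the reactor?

398 mol

Conversion of Q: Q consumed = 0.88 × 626 = 550.9 mol = 1ξ₁ + 2ξ₂.
Selectivity: 1ξ₁ / (2ξ₂) = 2.61 → ξ₁ = 5.22 ξ₂.
Substitute: (1·5.22 + 2) ξ₂ = 550.9 → ξ₂ = 76.3 mol, ξ₁ = 398.3 mol.
Outlet amounts (n = n₀ + Σ ν·ξ):
  Q: 626 − 1(398.3) − 2(76.3) = 75.12
  U: 0 + 1(398.3) = 398.3
  P: 0 + 2(76.3) = 152.6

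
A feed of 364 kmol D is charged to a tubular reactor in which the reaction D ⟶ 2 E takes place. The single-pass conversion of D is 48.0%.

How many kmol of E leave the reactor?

D reacted = 0.48 × 364 = 174.7 kmol; ν_D = −1, so ξ = 174.7/1 = 174.7 kmol.
Outlet amounts (n = n₀ + ν ξ):
  D: 364 − 1(174.7) = 189.3
  E: 0 + 2(174.7) = 349.4

349 kmol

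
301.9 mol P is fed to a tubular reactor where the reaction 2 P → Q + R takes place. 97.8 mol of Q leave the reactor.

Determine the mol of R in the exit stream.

97.8 mol

For Q: n = n₀ + 1ξ → 97.8 = 0 + 1ξ, giving ξ = 97.8 mol.
Outlet amounts (n = n₀ + ν ξ):
  P: 301.9 − 2(97.8) = 106.3
  Q: 0 + 1(97.8) = 97.8
  R: 0 + 1(97.8) = 97.8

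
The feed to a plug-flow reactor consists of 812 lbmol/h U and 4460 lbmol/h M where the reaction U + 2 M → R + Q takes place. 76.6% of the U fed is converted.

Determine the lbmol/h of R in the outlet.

U reacted = 0.766 × 812 = 622 lbmol/h; ν_U = −1, so ξ = 622/1 = 622 lbmol/h.
Outlet amounts (n = n₀ + ν ξ):
  U: 812 − 1(622) = 190
  M: 4460 − 2(622) = 3216
  R: 0 + 1(622) = 622
  Q: 0 + 1(622) = 622

622 lbmol/h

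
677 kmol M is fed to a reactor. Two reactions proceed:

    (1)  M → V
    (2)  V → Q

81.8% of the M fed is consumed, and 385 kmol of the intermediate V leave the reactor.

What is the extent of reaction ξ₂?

Conversion of M: M consumed = 1ξ₁ = 0.818 × 677 → ξ₁ = 553.8 kmol.
V balance: n_V = 0 + 1ξ₁ − 1ξ₂ = 385 → ξ₂ = (1·553.8 − 385)/1 = 168.8 kmol.
Outlet amounts (n = n₀ + Σ ν·ξ):
  M: 677 − 1(553.8) = 123.2
  V: 0 + 1(553.8) − 1(168.8) = 385
  Q: 0 + 1(168.8) = 168.8

ξ₂ = 169 kmol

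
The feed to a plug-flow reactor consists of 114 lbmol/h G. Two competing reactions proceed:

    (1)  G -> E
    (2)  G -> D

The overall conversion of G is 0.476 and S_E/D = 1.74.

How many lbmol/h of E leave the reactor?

34.5 lbmol/h

Conversion of G: G consumed = 0.476 × 114 = 54.26 lbmol/h = 1ξ₁ + 1ξ₂.
Selectivity: 1ξ₁ / (1ξ₂) = 1.74 → ξ₁ = 1.74 ξ₂.
Substitute: (1·1.74 + 1) ξ₂ = 54.26 → ξ₂ = 19.8 lbmol/h, ξ₁ = 34.46 lbmol/h.
Outlet amounts (n = n₀ + Σ ν·ξ):
  G: 114 − 1(34.46) − 1(19.8) = 59.74
  E: 0 + 1(34.46) = 34.46
  D: 0 + 1(19.8) = 19.8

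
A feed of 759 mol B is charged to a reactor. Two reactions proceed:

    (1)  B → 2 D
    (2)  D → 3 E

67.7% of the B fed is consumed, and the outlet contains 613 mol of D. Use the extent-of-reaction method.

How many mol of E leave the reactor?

1240 mol

Conversion of B: B consumed = 1ξ₁ = 0.677 × 759 → ξ₁ = 513.8 mol.
D balance: n_D = 0 + 2ξ₁ − 1ξ₂ = 613 → ξ₂ = (2·513.8 − 613)/1 = 414.7 mol.
Outlet amounts (n = n₀ + Σ ν·ξ):
  B: 759 − 1(513.8) = 245.2
  D: 0 + 2(513.8) − 1(414.7) = 613
  E: 0 + 3(414.7) = 1244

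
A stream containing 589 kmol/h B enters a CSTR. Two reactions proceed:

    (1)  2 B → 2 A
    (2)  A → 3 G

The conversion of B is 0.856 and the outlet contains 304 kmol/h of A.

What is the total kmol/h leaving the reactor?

Conversion of B: B consumed = 2ξ₁ = 0.856 × 589 → ξ₁ = 252.1 kmol/h.
A balance: n_A = 0 + 2ξ₁ − 1ξ₂ = 304 → ξ₂ = (2·252.1 − 304)/1 = 200.2 kmol/h.
Outlet amounts (n = n₀ + Σ ν·ξ):
  B: 589 − 2(252.1) = 84.82
  A: 0 + 2(252.1) − 1(200.2) = 304
  G: 0 + 3(200.2) = 600.6
Total out = 84.82 + 304 + 600.6 = 989.4 kmol/h.

989 kmol/h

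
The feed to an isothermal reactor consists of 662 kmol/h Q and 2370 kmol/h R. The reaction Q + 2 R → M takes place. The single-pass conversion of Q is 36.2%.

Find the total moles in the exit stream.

Q reacted = 0.362 × 662 = 239.6 kmol/h; ν_Q = −1, so ξ = 239.6/1 = 239.6 kmol/h.
Outlet amounts (n = n₀ + ν ξ):
  Q: 662 − 1(239.6) = 422.4
  R: 2370 − 2(239.6) = 1891
  M: 0 + 1(239.6) = 239.6
Total out = 422.4 + 1891 + 239.6 = 2553 kmol/h.

2550 kmol/h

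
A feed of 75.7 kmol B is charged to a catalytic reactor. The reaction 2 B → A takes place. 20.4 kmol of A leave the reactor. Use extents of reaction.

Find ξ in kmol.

ξ = 20.4 kmol

For A: n = n₀ + 1ξ → 20.4 = 0 + 1ξ, giving ξ = 20.4 kmol.
Outlet amounts (n = n₀ + ν ξ):
  B: 75.7 − 2(20.4) = 34.9
  A: 0 + 1(20.4) = 20.4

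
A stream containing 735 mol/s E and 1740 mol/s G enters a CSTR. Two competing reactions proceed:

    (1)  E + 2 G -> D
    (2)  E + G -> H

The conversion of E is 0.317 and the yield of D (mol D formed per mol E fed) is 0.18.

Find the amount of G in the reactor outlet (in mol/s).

Yield of D: 1ξ₁ / 735 = 0.18 → ξ₁ = 132.3 mol/s.
Conversion of E: 1ξ₁ + 1ξ₂ = 0.317 × 735 = 233 → ξ₂ = 100.7 mol/s.
Outlet amounts (n = n₀ + Σ ν·ξ):
  E: 735 − 1(132.3) − 1(100.7) = 502
  G: 1740 − 2(132.3) − 1(100.7) = 1375
  D: 0 + 1(132.3) = 132.3
  H: 0 + 1(100.7) = 100.7

1370 mol/s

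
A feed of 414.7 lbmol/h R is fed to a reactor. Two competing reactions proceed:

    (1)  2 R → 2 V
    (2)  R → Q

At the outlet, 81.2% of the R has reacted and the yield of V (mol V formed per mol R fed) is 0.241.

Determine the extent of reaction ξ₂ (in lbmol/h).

Yield of V: 2ξ₁ / 414.7 = 0.241 → ξ₁ = 49.97 lbmol/h.
Conversion of R: 2ξ₁ + 1ξ₂ = 0.812 × 414.7 = 336.7 → ξ₂ = 236.8 lbmol/h.
Outlet amounts (n = n₀ + Σ ν·ξ):
  R: 414.7 − 2(49.97) − 1(236.8) = 77.96
  V: 0 + 2(49.97) = 99.94
  Q: 0 + 1(236.8) = 236.8

ξ₂ = 237 lbmol/h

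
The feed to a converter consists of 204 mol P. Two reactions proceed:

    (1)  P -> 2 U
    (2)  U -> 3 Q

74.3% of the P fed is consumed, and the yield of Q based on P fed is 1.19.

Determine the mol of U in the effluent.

222 mol

Conversion of P: P consumed = 1ξ₁ = 0.743 × 204 → ξ₁ = 151.6 mol.
Yield of Q: 3ξ₂ / 204 = 1.19 → ξ₂ = 80.92 mol.
Outlet amounts (n = n₀ + Σ ν·ξ):
  P: 204 − 1(151.6) = 52.43
  U: 0 + 2(151.6) − 1(80.92) = 222.2
  Q: 0 + 3(80.92) = 242.8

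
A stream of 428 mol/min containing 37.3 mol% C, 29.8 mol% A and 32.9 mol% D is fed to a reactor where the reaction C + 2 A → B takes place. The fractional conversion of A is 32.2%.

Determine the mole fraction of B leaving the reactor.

0.0531

A reacted = 0.322 × 127.5 = 41.07 mol/min; ν_A = −2, so ξ = 41.07/2 = 20.53 mol/min.
Outlet amounts (n = n₀ + ν ξ):
  C: 159.6 − 1(20.53) = 139.1
  A: 127.5 − 2(20.53) = 86.47
  B: 0 + 1(20.53) = 20.53
  D: 140.8 (inert)
Total out = 386.9 mol/min; y_B = 20.53 / 386.9 = 0.05307.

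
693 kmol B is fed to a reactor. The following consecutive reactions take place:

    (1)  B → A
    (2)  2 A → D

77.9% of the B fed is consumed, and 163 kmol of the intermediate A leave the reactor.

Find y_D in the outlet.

0.373

Conversion of B: B consumed = 1ξ₁ = 0.779 × 693 → ξ₁ = 539.8 kmol.
A balance: n_A = 0 + 1ξ₁ − 2ξ₂ = 163 → ξ₂ = (1·539.8 − 163)/2 = 188.4 kmol.
Outlet amounts (n = n₀ + Σ ν·ξ):
  B: 693 − 1(539.8) = 153.2
  A: 0 + 1(539.8) − 2(188.4) = 163
  D: 0 + 1(188.4) = 188.4
Total out = 504.6 kmol; y_D = 188.4 / 504.6 = 0.3734.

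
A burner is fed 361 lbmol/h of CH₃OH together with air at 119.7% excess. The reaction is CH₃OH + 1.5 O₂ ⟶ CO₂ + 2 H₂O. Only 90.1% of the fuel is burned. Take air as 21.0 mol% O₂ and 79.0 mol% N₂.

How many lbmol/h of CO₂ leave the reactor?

Stoichiometric O₂ = 1.5 × 361 = 541.5 lbmol/h; O₂ fed = 541.5 × 2.197 = 1190 lbmol/h.
N₂ fed = 1190 × 79/21 = 4475 lbmol/h.
Fuel reacted = 0.901 × 361 → ξ = 325.3 lbmol/h.
Outlet (n = n₀ + ν ξ):
  CH₃OH: 361 − 1(325.3) = 35.74
  O₂: 1190 − 1.5(325.3) = 701.8
  N₂: 4475 (inert)
  CO₂: 0 + 1(325.3) = 325.3
  H₂O: 0 + 2(325.3) = 650.5

325 lbmol/h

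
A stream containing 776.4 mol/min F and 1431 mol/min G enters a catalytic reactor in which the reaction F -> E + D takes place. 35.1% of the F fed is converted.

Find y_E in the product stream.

F reacted = 0.351 × 776.4 = 272.5 mol/min; ν_F = −1, so ξ = 272.5/1 = 272.5 mol/min.
Outlet amounts (n = n₀ + ν ξ):
  F: 776.4 − 1(272.5) = 503.9
  E: 0 + 1(272.5) = 272.5
  D: 0 + 1(272.5) = 272.5
  G: 1431 (inert)
Total out = 2480 mol/min; y_E = 272.5 / 2480 = 0.1099.

0.11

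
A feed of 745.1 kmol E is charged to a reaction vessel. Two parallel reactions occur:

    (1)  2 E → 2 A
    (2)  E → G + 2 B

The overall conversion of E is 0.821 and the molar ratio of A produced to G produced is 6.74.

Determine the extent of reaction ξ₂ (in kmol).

ξ₂ = 79 kmol

Conversion of E: E consumed = 0.821 × 745.1 = 611.7 kmol = 2ξ₁ + 1ξ₂.
Selectivity: 2ξ₁ / (1ξ₂) = 6.74 → ξ₁ = 3.37 ξ₂.
Substitute: (2·3.37 + 1) ξ₂ = 611.7 → ξ₂ = 79.03 kmol, ξ₁ = 266.3 kmol.
Outlet amounts (n = n₀ + Σ ν·ξ):
  E: 745.1 − 2(266.3) − 1(79.03) = 133.4
  A: 0 + 2(266.3) = 532.7
  G: 0 + 1(79.03) = 79.03
  B: 0 + 2(79.03) = 158.1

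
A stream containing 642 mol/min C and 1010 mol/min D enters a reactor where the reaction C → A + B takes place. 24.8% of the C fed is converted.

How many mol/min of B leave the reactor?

159 mol/min

C reacted = 0.248 × 642 = 159.2 mol/min; ν_C = −1, so ξ = 159.2/1 = 159.2 mol/min.
Outlet amounts (n = n₀ + ν ξ):
  C: 642 − 1(159.2) = 482.8
  A: 0 + 1(159.2) = 159.2
  B: 0 + 1(159.2) = 159.2
  D: 1010 (inert)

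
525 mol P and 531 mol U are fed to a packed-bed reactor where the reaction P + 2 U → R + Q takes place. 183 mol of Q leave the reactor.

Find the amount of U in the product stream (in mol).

165 mol

For Q: n = n₀ + 1ξ → 183 = 0 + 1ξ, giving ξ = 183 mol.
Outlet amounts (n = n₀ + ν ξ):
  P: 525 − 1(183) = 342
  U: 531 − 2(183) = 165
  R: 0 + 1(183) = 183
  Q: 0 + 1(183) = 183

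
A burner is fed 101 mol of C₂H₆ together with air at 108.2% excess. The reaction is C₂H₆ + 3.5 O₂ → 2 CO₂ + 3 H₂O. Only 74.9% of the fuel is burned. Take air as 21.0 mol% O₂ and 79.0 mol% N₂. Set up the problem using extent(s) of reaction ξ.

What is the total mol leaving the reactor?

3640 mol

Stoichiometric O₂ = 3.5 × 101 = 353.5 mol; O₂ fed = 353.5 × 2.082 = 736 mol.
N₂ fed = 736 × 79/21 = 2769 mol.
Fuel reacted = 0.749 × 101 → ξ = 75.65 mol.
Outlet (n = n₀ + ν ξ):
  C₂H₆: 101 − 1(75.65) = 25.35
  O₂: 736 − 3.5(75.65) = 471.2
  N₂: 2769 (inert)
  CO₂: 0 + 2(75.65) = 151.3
  H₂O: 0 + 3(75.65) = 226.9
Total out = 25.35 + 471.2 + 2769 + 151.3 + 226.9 = 3644 mol.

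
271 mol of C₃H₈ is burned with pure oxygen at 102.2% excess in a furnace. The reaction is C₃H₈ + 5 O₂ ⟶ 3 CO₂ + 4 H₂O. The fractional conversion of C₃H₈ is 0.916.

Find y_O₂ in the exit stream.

0.46

Stoichiometric O₂ = 5 × 271 = 1355 mol; O₂ fed = 1355 × 2.022 = 2740 mol.
Fuel reacted = 0.916 × 271 → ξ = 248.2 mol.
Outlet (n = n₀ + ν ξ):
  C₃H₈: 271 − 1(248.2) = 22.76
  O₂: 2740 − 5(248.2) = 1499
  CO₂: 0 + 3(248.2) = 744.7
  H₂O: 0 + 4(248.2) = 992.9
Total out = 3259 mol; y_O₂ = 1499 / 3259 = 0.4598.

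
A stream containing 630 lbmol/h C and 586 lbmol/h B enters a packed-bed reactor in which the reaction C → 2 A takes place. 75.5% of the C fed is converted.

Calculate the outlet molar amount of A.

C reacted = 0.755 × 630 = 475.6 lbmol/h; ν_C = −1, so ξ = 475.6/1 = 475.6 lbmol/h.
Outlet amounts (n = n₀ + ν ξ):
  C: 630 − 1(475.6) = 154.4
  A: 0 + 2(475.6) = 951.3
  B: 586 (inert)

951 lbmol/h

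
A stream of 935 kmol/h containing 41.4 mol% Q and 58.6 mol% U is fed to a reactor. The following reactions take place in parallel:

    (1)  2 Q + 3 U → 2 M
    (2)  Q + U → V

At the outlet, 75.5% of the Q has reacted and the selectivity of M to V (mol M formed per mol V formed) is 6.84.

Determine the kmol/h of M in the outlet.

Conversion of Q: Q consumed = 0.755 × 387.1 = 292.3 kmol/h = 2ξ₁ + 1ξ₂.
Selectivity: 2ξ₁ / (1ξ₂) = 6.84 → ξ₁ = 3.42 ξ₂.
Substitute: (2·3.42 + 1) ξ₂ = 292.3 → ξ₂ = 37.28 kmol/h, ξ₁ = 127.5 kmol/h.
Outlet amounts (n = n₀ + Σ ν·ξ):
  Q: 387.1 − 2(127.5) − 1(37.28) = 94.84
  U: 547.9 − 3(127.5) − 1(37.28) = 128.2
  M: 0 + 2(127.5) = 255
  V: 0 + 1(37.28) = 37.28

255 kmol/h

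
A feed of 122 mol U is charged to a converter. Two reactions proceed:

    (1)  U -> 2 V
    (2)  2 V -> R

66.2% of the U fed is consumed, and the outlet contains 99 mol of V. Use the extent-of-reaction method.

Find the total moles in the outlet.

172 mol

Conversion of U: U consumed = 1ξ₁ = 0.662 × 122 → ξ₁ = 80.76 mol.
V balance: n_V = 0 + 2ξ₁ − 2ξ₂ = 99 → ξ₂ = (2·80.76 − 99)/2 = 31.26 mol.
Outlet amounts (n = n₀ + Σ ν·ξ):
  U: 122 − 1(80.76) = 41.24
  V: 0 + 2(80.76) − 2(31.26) = 99
  R: 0 + 1(31.26) = 31.26
Total out = 41.24 + 99 + 31.26 = 171.5 mol.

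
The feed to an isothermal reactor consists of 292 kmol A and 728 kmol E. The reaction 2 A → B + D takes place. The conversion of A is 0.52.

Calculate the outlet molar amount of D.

75.9 kmol

A reacted = 0.52 × 292 = 151.8 kmol; ν_A = −2, so ξ = 151.8/2 = 75.92 kmol.
Outlet amounts (n = n₀ + ν ξ):
  A: 292 − 2(75.92) = 140.2
  B: 0 + 1(75.92) = 75.92
  D: 0 + 1(75.92) = 75.92
  E: 728 (inert)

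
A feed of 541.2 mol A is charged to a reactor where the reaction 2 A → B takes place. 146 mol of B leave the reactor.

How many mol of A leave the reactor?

249 mol

For B: n = n₀ + 1ξ → 146 = 0 + 1ξ, giving ξ = 146 mol.
Outlet amounts (n = n₀ + ν ξ):
  A: 541.2 − 2(146) = 249.2
  B: 0 + 1(146) = 146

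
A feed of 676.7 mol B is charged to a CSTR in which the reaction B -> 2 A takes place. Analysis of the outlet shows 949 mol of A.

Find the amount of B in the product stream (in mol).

For A: n = n₀ + 2ξ → 949 = 0 + 2ξ, giving ξ = 474.5 mol.
Outlet amounts (n = n₀ + ν ξ):
  B: 676.7 − 1(474.5) = 202.2
  A: 0 + 2(474.5) = 949

202 mol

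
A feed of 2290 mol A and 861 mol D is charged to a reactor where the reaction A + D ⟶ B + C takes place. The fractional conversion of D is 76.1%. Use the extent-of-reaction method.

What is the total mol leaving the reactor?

3150 mol

D reacted = 0.761 × 861 = 655.2 mol; ν_D = −1, so ξ = 655.2/1 = 655.2 mol.
Outlet amounts (n = n₀ + ν ξ):
  A: 2290 − 1(655.2) = 1635
  D: 861 − 1(655.2) = 205.8
  B: 0 + 1(655.2) = 655.2
  C: 0 + 1(655.2) = 655.2
Total out = 1635 + 205.8 + 655.2 + 655.2 = 3151 mol.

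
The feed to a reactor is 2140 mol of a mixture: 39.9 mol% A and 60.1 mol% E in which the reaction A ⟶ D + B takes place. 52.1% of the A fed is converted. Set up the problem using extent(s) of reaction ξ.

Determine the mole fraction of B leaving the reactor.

A reacted = 0.521 × 853.9 = 444.9 mol; ν_A = −1, so ξ = 444.9/1 = 444.9 mol.
Outlet amounts (n = n₀ + ν ξ):
  A: 853.9 − 1(444.9) = 409
  D: 0 + 1(444.9) = 444.9
  B: 0 + 1(444.9) = 444.9
  E: 1286 (inert)
Total out = 2585 mol; y_B = 444.9 / 2585 = 0.1721.

0.172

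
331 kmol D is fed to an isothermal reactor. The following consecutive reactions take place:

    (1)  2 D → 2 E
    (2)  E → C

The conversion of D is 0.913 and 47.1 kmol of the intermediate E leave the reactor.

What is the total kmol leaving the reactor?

Conversion of D: D consumed = 2ξ₁ = 0.913 × 331 → ξ₁ = 151.1 kmol.
E balance: n_E = 0 + 2ξ₁ − 1ξ₂ = 47.1 → ξ₂ = (2·151.1 − 47.1)/1 = 255.1 kmol.
Outlet amounts (n = n₀ + Σ ν·ξ):
  D: 331 − 2(151.1) = 28.8
  E: 0 + 2(151.1) − 1(255.1) = 47.1
  C: 0 + 1(255.1) = 255.1
Total out = 28.8 + 47.1 + 255.1 = 331 kmol.

331 kmol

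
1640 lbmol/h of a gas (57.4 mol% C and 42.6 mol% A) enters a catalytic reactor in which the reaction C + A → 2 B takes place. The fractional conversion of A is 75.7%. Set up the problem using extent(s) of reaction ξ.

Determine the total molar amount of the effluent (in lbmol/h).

1640 lbmol/h

A reacted = 0.757 × 698.6 = 528.9 lbmol/h; ν_A = −1, so ξ = 528.9/1 = 528.9 lbmol/h.
Outlet amounts (n = n₀ + ν ξ):
  C: 941.4 − 1(528.9) = 412.5
  A: 698.6 − 1(528.9) = 169.8
  B: 0 + 2(528.9) = 1058
Total out = 412.5 + 169.8 + 1058 = 1640 lbmol/h.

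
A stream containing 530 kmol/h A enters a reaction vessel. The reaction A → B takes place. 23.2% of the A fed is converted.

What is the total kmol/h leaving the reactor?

530 kmol/h

A reacted = 0.232 × 530 = 123 kmol/h; ν_A = −1, so ξ = 123/1 = 123 kmol/h.
Outlet amounts (n = n₀ + ν ξ):
  A: 530 − 1(123) = 407
  B: 0 + 1(123) = 123
Total out = 407 + 123 = 530 kmol/h.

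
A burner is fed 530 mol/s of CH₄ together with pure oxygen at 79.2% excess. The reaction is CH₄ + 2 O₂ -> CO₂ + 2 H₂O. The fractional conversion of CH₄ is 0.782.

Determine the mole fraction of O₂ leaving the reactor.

Stoichiometric O₂ = 2 × 530 = 1060 mol/s; O₂ fed = 1060 × 1.792 = 1900 mol/s.
Fuel reacted = 0.782 × 530 → ξ = 414.5 mol/s.
Outlet (n = n₀ + ν ξ):
  CH₄: 530 − 1(414.5) = 115.5
  O₂: 1900 − 2(414.5) = 1071
  CO₂: 0 + 1(414.5) = 414.5
  H₂O: 0 + 2(414.5) = 828.9
Total out = 2430 mol/s; y_O₂ = 1071 / 2430 = 0.4407.

0.441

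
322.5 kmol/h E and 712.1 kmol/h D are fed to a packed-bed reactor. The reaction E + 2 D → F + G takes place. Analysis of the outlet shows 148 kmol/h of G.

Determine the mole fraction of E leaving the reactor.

For G: n = n₀ + 1ξ → 148 = 0 + 1ξ, giving ξ = 148 kmol/h.
Outlet amounts (n = n₀ + ν ξ):
  E: 322.5 − 1(148) = 174.5
  D: 712.1 − 2(148) = 416.1
  F: 0 + 1(148) = 148
  G: 0 + 1(148) = 148
Total out = 886.6 kmol/h; y_E = 174.5 / 886.6 = 0.1968.

0.197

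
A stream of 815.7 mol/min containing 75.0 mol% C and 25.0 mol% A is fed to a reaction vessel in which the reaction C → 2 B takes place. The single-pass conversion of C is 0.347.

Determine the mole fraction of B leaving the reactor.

C reacted = 0.347 × 611.8 = 212.3 mol/min; ν_C = −1, so ξ = 212.3/1 = 212.3 mol/min.
Outlet amounts (n = n₀ + ν ξ):
  C: 611.8 − 1(212.3) = 399.5
  B: 0 + 2(212.3) = 424.6
  A: 203.9 (inert)
Total out = 1028 mol/min; y_B = 424.6 / 1028 = 0.413.

0.413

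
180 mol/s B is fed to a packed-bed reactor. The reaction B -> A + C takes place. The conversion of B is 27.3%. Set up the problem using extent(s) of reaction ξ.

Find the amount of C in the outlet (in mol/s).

B reacted = 0.273 × 180 = 49.14 mol/s; ν_B = −1, so ξ = 49.14/1 = 49.14 mol/s.
Outlet amounts (n = n₀ + ν ξ):
  B: 180 − 1(49.14) = 130.9
  A: 0 + 1(49.14) = 49.14
  C: 0 + 1(49.14) = 49.14

49.1 mol/s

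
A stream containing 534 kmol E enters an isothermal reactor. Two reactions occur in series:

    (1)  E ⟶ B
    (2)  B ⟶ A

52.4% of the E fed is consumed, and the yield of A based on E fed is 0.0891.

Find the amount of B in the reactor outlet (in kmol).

232 kmol

Conversion of E: E consumed = 1ξ₁ = 0.524 × 534 → ξ₁ = 279.8 kmol.
Yield of A: 1ξ₂ / 534 = 0.0891 → ξ₂ = 47.58 kmol.
Outlet amounts (n = n₀ + Σ ν·ξ):
  E: 534 − 1(279.8) = 254.2
  B: 0 + 1(279.8) − 1(47.58) = 232.2
  A: 0 + 1(47.58) = 47.58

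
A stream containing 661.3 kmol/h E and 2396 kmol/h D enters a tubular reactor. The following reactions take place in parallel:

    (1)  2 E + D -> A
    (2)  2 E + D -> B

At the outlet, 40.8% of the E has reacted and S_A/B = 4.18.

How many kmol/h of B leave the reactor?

Conversion of E: E consumed = 0.408 × 661.3 = 269.8 kmol/h = 2ξ₁ + 2ξ₂.
Selectivity: 1ξ₁ / (1ξ₂) = 4.18 → ξ₁ = 4.18 ξ₂.
Substitute: (2·4.18 + 2) ξ₂ = 269.8 → ξ₂ = 26.04 kmol/h, ξ₁ = 108.9 kmol/h.
Outlet amounts (n = n₀ + Σ ν·ξ):
  E: 661.3 − 2(108.9) − 2(26.04) = 391.5
  D: 2396 − 1(108.9) − 1(26.04) = 2261
  A: 0 + 1(108.9) = 108.9
  B: 0 + 1(26.04) = 26.04

26 kmol/h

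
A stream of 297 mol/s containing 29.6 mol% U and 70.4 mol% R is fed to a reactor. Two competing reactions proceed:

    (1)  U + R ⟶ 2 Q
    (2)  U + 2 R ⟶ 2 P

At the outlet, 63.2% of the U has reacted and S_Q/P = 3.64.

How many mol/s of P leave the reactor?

Conversion of U: U consumed = 0.632 × 87.91 = 55.56 mol/s = 1ξ₁ + 1ξ₂.
Selectivity: 2ξ₁ / (2ξ₂) = 3.64 → ξ₁ = 3.64 ξ₂.
Substitute: (1·3.64 + 1) ξ₂ = 55.56 → ξ₂ = 11.97 mol/s, ξ₁ = 43.59 mol/s.
Outlet amounts (n = n₀ + Σ ν·ξ):
  U: 87.91 − 1(43.59) − 1(11.97) = 32.35
  R: 209.1 − 1(43.59) − 2(11.97) = 141.6
  Q: 0 + 2(43.59) = 87.17
  P: 0 + 2(11.97) = 23.95

23.9 mol/s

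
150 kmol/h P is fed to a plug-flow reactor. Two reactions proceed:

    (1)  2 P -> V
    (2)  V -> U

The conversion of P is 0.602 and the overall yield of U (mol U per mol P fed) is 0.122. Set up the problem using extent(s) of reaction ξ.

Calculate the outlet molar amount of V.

Conversion of P: P consumed = 2ξ₁ = 0.602 × 150 → ξ₁ = 45.15 kmol/h.
Yield of U: 1ξ₂ / 150 = 0.122 → ξ₂ = 18.3 kmol/h.
Outlet amounts (n = n₀ + Σ ν·ξ):
  P: 150 − 2(45.15) = 59.7
  V: 0 + 1(45.15) − 1(18.3) = 26.85
  U: 0 + 1(18.3) = 18.3

26.8 kmol/h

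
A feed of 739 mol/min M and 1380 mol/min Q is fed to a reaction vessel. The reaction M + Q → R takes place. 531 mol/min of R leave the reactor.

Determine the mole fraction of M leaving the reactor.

0.131

For R: n = n₀ + 1ξ → 531 = 0 + 1ξ, giving ξ = 531 mol/min.
Outlet amounts (n = n₀ + ν ξ):
  M: 739 − 1(531) = 208
  Q: 1380 − 1(531) = 849
  R: 0 + 1(531) = 531
Total out = 1588 mol/min; y_M = 208 / 1588 = 0.131.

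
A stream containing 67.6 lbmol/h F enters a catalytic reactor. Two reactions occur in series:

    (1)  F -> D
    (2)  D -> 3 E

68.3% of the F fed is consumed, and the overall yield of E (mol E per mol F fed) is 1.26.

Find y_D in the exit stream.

Conversion of F: F consumed = 1ξ₁ = 0.683 × 67.6 → ξ₁ = 46.17 lbmol/h.
Yield of E: 3ξ₂ / 67.6 = 1.26 → ξ₂ = 28.39 lbmol/h.
Outlet amounts (n = n₀ + Σ ν·ξ):
  F: 67.6 − 1(46.17) = 21.43
  D: 0 + 1(46.17) − 1(28.39) = 17.78
  E: 0 + 3(28.39) = 85.18
Total out = 124.4 lbmol/h; y_D = 17.78 / 124.4 = 0.1429.

0.143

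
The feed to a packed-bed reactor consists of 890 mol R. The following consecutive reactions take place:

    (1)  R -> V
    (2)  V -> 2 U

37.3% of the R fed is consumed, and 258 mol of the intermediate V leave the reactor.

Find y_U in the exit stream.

0.153

Conversion of R: R consumed = 1ξ₁ = 0.373 × 890 → ξ₁ = 332 mol.
V balance: n_V = 0 + 1ξ₁ − 1ξ₂ = 258 → ξ₂ = (1·332 − 258)/1 = 73.97 mol.
Outlet amounts (n = n₀ + Σ ν·ξ):
  R: 890 − 1(332) = 558
  V: 0 + 1(332) − 1(73.97) = 258
  U: 0 + 2(73.97) = 147.9
Total out = 964 mol; y_U = 147.9 / 964 = 0.1535.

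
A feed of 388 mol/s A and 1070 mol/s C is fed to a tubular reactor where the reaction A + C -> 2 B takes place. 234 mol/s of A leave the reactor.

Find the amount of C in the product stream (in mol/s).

916 mol/s

For A: n = n₀ − 1ξ → 234 = 388 − 1ξ, giving ξ = 154 mol/s.
Outlet amounts (n = n₀ + ν ξ):
  A: 388 − 1(154) = 234
  C: 1070 − 1(154) = 916
  B: 0 + 2(154) = 308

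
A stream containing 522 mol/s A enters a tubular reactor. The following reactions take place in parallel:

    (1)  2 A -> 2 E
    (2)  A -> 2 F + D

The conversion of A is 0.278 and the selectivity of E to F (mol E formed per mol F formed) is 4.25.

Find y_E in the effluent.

0.235

Conversion of A: A consumed = 0.278 × 522 = 145.1 mol/s = 2ξ₁ + 1ξ₂.
Selectivity: 2ξ₁ / (2ξ₂) = 4.25 → ξ₁ = 4.25 ξ₂.
Substitute: (2·4.25 + 1) ξ₂ = 145.1 → ξ₂ = 15.28 mol/s, ξ₁ = 64.92 mol/s.
Outlet amounts (n = n₀ + Σ ν·ξ):
  A: 522 − 2(64.92) − 1(15.28) = 376.9
  E: 0 + 2(64.92) = 129.8
  F: 0 + 2(15.28) = 30.55
  D: 0 + 1(15.28) = 15.28
Total out = 552.6 mol/s; y_E = 129.8 / 552.6 = 0.235.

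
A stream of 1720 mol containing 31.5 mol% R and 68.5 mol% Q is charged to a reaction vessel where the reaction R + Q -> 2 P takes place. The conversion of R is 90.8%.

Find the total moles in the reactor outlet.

1720 mol

R reacted = 0.908 × 541.8 = 492 mol; ν_R = −1, so ξ = 492/1 = 492 mol.
Outlet amounts (n = n₀ + ν ξ):
  R: 541.8 − 1(492) = 49.85
  Q: 1178 − 1(492) = 686.2
  P: 0 + 2(492) = 983.9
Total out = 49.85 + 686.2 + 983.9 = 1720 mol.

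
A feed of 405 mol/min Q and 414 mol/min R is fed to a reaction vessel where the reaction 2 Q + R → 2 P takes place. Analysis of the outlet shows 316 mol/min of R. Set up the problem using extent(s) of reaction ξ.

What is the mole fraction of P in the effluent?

0.272

For R: n = n₀ − 1ξ → 316 = 414 − 1ξ, giving ξ = 98 mol/min.
Outlet amounts (n = n₀ + ν ξ):
  Q: 405 − 2(98) = 209
  R: 414 − 1(98) = 316
  P: 0 + 2(98) = 196
Total out = 721 mol/min; y_P = 196 / 721 = 0.2718.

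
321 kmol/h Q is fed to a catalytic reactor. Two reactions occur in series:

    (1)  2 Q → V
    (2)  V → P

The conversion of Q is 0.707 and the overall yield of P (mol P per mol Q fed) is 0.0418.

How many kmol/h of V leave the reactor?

100 kmol/h

Conversion of Q: Q consumed = 2ξ₁ = 0.707 × 321 → ξ₁ = 113.5 kmol/h.
Yield of P: 1ξ₂ / 321 = 0.0418 → ξ₂ = 13.42 kmol/h.
Outlet amounts (n = n₀ + Σ ν·ξ):
  Q: 321 − 2(113.5) = 94.05
  V: 0 + 1(113.5) − 1(13.42) = 100.1
  P: 0 + 1(13.42) = 13.42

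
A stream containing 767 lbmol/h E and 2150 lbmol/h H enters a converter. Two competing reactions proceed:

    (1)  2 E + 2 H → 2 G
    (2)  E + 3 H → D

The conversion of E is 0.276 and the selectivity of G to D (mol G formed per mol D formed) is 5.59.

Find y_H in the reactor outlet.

Conversion of E: E consumed = 0.276 × 767 = 211.7 lbmol/h = 2ξ₁ + 1ξ₂.
Selectivity: 2ξ₁ / (1ξ₂) = 5.59 → ξ₁ = 2.795 ξ₂.
Substitute: (2·2.795 + 1) ξ₂ = 211.7 → ξ₂ = 32.12 lbmol/h, ξ₁ = 89.78 lbmol/h.
Outlet amounts (n = n₀ + Σ ν·ξ):
  E: 767 − 2(89.78) − 1(32.12) = 555.3
  H: 2150 − 2(89.78) − 3(32.12) = 1874
  G: 0 + 2(89.78) = 179.6
  D: 0 + 1(32.12) = 32.12
Total out = 2641 lbmol/h; y_H = 1874 / 2641 = 0.7096.

0.71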